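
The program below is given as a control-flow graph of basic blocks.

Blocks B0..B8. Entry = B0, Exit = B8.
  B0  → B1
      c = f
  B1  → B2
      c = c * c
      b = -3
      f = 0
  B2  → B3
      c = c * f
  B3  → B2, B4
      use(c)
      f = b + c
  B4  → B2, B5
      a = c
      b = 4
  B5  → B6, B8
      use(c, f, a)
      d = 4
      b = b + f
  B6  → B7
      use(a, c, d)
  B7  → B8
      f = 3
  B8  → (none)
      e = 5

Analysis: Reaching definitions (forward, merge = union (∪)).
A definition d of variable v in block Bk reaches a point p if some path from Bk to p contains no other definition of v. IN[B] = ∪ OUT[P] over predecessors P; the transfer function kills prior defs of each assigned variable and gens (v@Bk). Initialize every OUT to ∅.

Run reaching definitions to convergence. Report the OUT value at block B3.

Answer: {a@B4, b@B1, b@B4, c@B2, f@B3}

Derivation:
Converged values:
  B0:   IN={}   OUT={c@B0}
  B1:   IN={c@B0}   OUT={b@B1, c@B1, f@B1}
  B2:   IN={a@B4, b@B1, b@B4, c@B1, c@B2, f@B1, f@B3}   OUT={a@B4, b@B1, b@B4, c@B2, f@B1, f@B3}
  B3:   IN={a@B4, b@B1, b@B4, c@B2, f@B1, f@B3}   OUT={a@B4, b@B1, b@B4, c@B2, f@B3}
  B4:   IN={a@B4, b@B1, b@B4, c@B2, f@B3}   OUT={a@B4, b@B4, c@B2, f@B3}
  B5:   IN={a@B4, b@B4, c@B2, f@B3}   OUT={a@B4, b@B5, c@B2, d@B5, f@B3}
  B6:   IN={a@B4, b@B5, c@B2, d@B5, f@B3}   OUT={a@B4, b@B5, c@B2, d@B5, f@B3}
  B7:   IN={a@B4, b@B5, c@B2, d@B5, f@B3}   OUT={a@B4, b@B5, c@B2, d@B5, f@B7}
  B8:   IN={a@B4, b@B5, c@B2, d@B5, f@B3, f@B7}   OUT={a@B4, b@B5, c@B2, d@B5, e@B8, f@B3, f@B7}

Merge at B3: IN[B3] = OUT[B2] = {a@B4, b@B1, b@B4, c@B2, f@B1, f@B3}
Applying B3's transfer function to that IN value gives OUT[B3] (row B3 above).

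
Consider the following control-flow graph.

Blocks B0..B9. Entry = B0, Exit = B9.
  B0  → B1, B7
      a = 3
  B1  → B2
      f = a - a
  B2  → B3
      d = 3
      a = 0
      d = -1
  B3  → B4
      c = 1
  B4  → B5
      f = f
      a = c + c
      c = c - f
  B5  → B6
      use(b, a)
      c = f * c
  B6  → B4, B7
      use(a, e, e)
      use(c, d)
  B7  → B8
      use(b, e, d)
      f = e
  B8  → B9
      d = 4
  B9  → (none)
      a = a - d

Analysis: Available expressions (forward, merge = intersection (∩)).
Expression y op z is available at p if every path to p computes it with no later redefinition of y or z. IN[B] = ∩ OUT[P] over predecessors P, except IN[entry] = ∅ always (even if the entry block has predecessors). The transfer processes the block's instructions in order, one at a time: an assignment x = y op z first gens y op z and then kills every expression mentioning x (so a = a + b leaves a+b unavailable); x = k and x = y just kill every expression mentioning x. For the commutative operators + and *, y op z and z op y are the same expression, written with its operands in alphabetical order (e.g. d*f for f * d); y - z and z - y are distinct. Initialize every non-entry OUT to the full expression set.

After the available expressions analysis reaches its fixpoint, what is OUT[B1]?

Converged values:
  B0:  IN={}  OUT={}
  B1:  IN={}  OUT={a-a}
  B2:  IN={a-a}  OUT={}
  B3:  IN={}  OUT={}
  B4:  IN={}  OUT={}
  B5:  IN={}  OUT={}
  B6:  IN={}  OUT={}
  B7:  IN={}  OUT={}
  B8:  IN={}  OUT={}
  B9:  IN={}  OUT={}

Merge at B1: IN[B1] = OUT[B0] = {}
Applying B1's transfer function to that IN value gives OUT[B1] (row B1 above).

Answer: {a-a}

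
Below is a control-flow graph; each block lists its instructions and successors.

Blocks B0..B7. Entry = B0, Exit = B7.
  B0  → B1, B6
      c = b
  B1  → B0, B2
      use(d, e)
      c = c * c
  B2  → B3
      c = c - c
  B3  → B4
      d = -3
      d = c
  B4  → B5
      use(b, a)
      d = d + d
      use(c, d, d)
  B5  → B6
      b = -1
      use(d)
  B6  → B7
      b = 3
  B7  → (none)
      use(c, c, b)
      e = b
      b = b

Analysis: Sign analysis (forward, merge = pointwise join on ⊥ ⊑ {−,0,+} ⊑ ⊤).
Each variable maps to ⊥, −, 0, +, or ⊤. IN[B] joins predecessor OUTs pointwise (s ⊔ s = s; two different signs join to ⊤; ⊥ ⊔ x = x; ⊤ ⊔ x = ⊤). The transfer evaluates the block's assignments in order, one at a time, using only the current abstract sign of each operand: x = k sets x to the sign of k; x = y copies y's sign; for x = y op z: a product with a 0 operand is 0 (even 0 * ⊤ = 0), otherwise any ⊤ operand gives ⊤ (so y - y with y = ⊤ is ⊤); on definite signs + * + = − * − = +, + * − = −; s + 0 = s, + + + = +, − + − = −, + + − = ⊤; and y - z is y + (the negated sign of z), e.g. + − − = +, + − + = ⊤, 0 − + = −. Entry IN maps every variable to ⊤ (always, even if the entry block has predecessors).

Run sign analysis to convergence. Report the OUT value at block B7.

Converged values:
  B0:   IN=(all ⊤)   OUT=(all ⊤)
  B1:   IN=(all ⊤)   OUT=(all ⊤)
  B2:   IN=(all ⊤)   OUT=(all ⊤)
  B3:   IN=(all ⊤)   OUT=(all ⊤)
  B4:   IN=(all ⊤)   OUT=(all ⊤)
  B5:   IN=(all ⊤)   OUT={b:-; rest ⊤}
  B6:   IN=(all ⊤)   OUT={b:+; rest ⊤}
  B7:   IN={b:+; rest ⊤}   OUT={b:+, e:+; rest ⊤}

Merge at B7: IN[B7] = OUT[B6] = {a: ⊤, b: +, c: ⊤, d: ⊤, e: ⊤, f: ⊤}
Applying B7's transfer function to that IN value gives OUT[B7] (row B7 above).

Answer: {a: ⊤, b: +, c: ⊤, d: ⊤, e: +, f: ⊤}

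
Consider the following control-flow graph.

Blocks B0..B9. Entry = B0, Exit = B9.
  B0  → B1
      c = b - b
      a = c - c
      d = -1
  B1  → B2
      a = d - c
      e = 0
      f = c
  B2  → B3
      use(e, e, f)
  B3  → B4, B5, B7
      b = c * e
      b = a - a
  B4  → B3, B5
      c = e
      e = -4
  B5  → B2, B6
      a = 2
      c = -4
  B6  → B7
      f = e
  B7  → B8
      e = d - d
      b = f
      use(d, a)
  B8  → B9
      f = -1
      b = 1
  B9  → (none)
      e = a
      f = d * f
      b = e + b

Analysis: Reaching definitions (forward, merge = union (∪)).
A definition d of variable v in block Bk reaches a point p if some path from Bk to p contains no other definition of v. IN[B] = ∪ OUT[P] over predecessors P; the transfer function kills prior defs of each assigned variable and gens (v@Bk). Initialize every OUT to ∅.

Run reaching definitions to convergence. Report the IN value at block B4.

Converged values:
  B0:  IN={}  OUT={a@B0, c@B0, d@B0}
  B1:  IN={a@B0, c@B0, d@B0}  OUT={a@B1, c@B0, d@B0, e@B1, f@B1}
  B2:  IN={a@B1, a@B5, b@B3, c@B0, c@B5, d@B0, e@B1, e@B4, f@B1}  OUT={a@B1, a@B5, b@B3, c@B0, c@B5, d@B0, e@B1, e@B4, f@B1}
  B3:  IN={a@B1, a@B5, b@B3, c@B0, c@B4, c@B5, d@B0, e@B1, e@B4, f@B1}  OUT={a@B1, a@B5, b@B3, c@B0, c@B4, c@B5, d@B0, e@B1, e@B4, f@B1}
  B4:  IN={a@B1, a@B5, b@B3, c@B0, c@B4, c@B5, d@B0, e@B1, e@B4, f@B1}  OUT={a@B1, a@B5, b@B3, c@B4, d@B0, e@B4, f@B1}
  B5:  IN={a@B1, a@B5, b@B3, c@B0, c@B4, c@B5, d@B0, e@B1, e@B4, f@B1}  OUT={a@B5, b@B3, c@B5, d@B0, e@B1, e@B4, f@B1}
  B6:  IN={a@B5, b@B3, c@B5, d@B0, e@B1, e@B4, f@B1}  OUT={a@B5, b@B3, c@B5, d@B0, e@B1, e@B4, f@B6}
  B7:  IN={a@B1, a@B5, b@B3, c@B0, c@B4, c@B5, d@B0, e@B1, e@B4, f@B1, f@B6}  OUT={a@B1, a@B5, b@B7, c@B0, c@B4, c@B5, d@B0, e@B7, f@B1, f@B6}
  B8:  IN={a@B1, a@B5, b@B7, c@B0, c@B4, c@B5, d@B0, e@B7, f@B1, f@B6}  OUT={a@B1, a@B5, b@B8, c@B0, c@B4, c@B5, d@B0, e@B7, f@B8}
  B9:  IN={a@B1, a@B5, b@B8, c@B0, c@B4, c@B5, d@B0, e@B7, f@B8}  OUT={a@B1, a@B5, b@B9, c@B0, c@B4, c@B5, d@B0, e@B9, f@B9}

Merge at B4: IN[B4] = OUT[B3] = {a@B1, a@B5, b@B3, c@B0, c@B4, c@B5, d@B0, e@B1, e@B4, f@B1}

Answer: {a@B1, a@B5, b@B3, c@B0, c@B4, c@B5, d@B0, e@B1, e@B4, f@B1}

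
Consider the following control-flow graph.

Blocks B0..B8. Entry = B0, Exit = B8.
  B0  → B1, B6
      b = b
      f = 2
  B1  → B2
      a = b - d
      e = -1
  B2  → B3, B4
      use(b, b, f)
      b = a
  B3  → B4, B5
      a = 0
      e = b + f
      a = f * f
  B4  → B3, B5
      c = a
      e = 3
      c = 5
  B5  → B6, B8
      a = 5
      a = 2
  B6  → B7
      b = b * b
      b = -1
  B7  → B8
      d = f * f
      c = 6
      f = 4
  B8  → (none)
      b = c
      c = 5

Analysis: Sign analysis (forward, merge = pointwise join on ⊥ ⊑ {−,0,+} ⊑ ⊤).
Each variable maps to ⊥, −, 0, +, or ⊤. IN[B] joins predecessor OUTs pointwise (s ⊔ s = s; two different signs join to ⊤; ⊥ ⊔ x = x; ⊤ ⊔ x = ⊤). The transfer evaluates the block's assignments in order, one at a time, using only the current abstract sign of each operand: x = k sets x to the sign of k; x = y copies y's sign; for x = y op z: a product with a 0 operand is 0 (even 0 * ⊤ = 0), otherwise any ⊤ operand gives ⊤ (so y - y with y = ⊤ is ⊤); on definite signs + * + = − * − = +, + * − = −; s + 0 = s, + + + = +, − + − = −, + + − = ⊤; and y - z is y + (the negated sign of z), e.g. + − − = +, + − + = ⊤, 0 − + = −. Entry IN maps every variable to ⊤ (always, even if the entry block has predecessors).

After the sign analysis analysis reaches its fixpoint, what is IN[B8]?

Converged values:
  B0: | IN=(all ⊤) | OUT={f:+; rest ⊤}
  B1: | IN={f:+; rest ⊤} | OUT={e:-, f:+; rest ⊤}
  B2: | IN={e:-, f:+; rest ⊤} | OUT={e:-, f:+; rest ⊤}
  B3: | IN={f:+; rest ⊤} | OUT={a:+, f:+; rest ⊤}
  B4: | IN={f:+; rest ⊤} | OUT={c:+, e:+, f:+; rest ⊤}
  B5: | IN={f:+; rest ⊤} | OUT={a:+, f:+; rest ⊤}
  B6: | IN={f:+; rest ⊤} | OUT={b:-, f:+; rest ⊤}
  B7: | IN={b:-, f:+; rest ⊤} | OUT={b:-, c:+, d:+, f:+; rest ⊤}
  B8: | IN={f:+; rest ⊤} | OUT={c:+, f:+; rest ⊤}

Merge at B8: IN[B8] = OUT[B5] ⊔ OUT[B7] = {a: ⊤, b: ⊤, c: ⊤, d: ⊤, e: ⊤, f: +}

Answer: {a: ⊤, b: ⊤, c: ⊤, d: ⊤, e: ⊤, f: +}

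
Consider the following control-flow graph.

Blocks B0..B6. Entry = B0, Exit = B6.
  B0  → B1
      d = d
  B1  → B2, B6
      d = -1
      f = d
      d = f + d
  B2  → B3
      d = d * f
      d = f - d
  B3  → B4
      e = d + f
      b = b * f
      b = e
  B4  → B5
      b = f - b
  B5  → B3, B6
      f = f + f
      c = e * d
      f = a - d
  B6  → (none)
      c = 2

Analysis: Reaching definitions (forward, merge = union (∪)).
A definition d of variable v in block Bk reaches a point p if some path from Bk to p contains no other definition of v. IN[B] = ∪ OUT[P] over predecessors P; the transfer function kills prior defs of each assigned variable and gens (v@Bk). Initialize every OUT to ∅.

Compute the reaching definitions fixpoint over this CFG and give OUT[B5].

Answer: {b@B4, c@B5, d@B2, e@B3, f@B5}

Working:
Fixpoint table:
  B0:   IN={}   OUT={d@B0}
  B1:   IN={d@B0}   OUT={d@B1, f@B1}
  B2:   IN={d@B1, f@B1}   OUT={d@B2, f@B1}
  B3:   IN={b@B4, c@B5, d@B2, e@B3, f@B1, f@B5}   OUT={b@B3, c@B5, d@B2, e@B3, f@B1, f@B5}
  B4:   IN={b@B3, c@B5, d@B2, e@B3, f@B1, f@B5}   OUT={b@B4, c@B5, d@B2, e@B3, f@B1, f@B5}
  B5:   IN={b@B4, c@B5, d@B2, e@B3, f@B1, f@B5}   OUT={b@B4, c@B5, d@B2, e@B3, f@B5}
  B6:   IN={b@B4, c@B5, d@B1, d@B2, e@B3, f@B1, f@B5}   OUT={b@B4, c@B6, d@B1, d@B2, e@B3, f@B1, f@B5}

Merge at B5: IN[B5] = OUT[B4] = {b@B4, c@B5, d@B2, e@B3, f@B1, f@B5}
Applying B5's transfer function to that IN value gives OUT[B5] (row B5 above).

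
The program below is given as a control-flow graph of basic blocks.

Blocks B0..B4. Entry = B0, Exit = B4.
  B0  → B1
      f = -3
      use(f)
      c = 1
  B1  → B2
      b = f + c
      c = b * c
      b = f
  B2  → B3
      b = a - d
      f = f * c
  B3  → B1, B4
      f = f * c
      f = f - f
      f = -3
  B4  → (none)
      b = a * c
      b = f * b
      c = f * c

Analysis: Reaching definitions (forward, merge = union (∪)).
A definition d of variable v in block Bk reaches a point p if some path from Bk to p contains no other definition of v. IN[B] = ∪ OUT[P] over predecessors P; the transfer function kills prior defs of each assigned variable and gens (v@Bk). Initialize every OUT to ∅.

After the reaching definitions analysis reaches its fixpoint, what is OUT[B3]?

Answer: {b@B2, c@B1, f@B3}

Derivation:
Per-block solution:
  B0: | IN={} | OUT={c@B0, f@B0}
  B1: | IN={b@B2, c@B0, c@B1, f@B0, f@B3} | OUT={b@B1, c@B1, f@B0, f@B3}
  B2: | IN={b@B1, c@B1, f@B0, f@B3} | OUT={b@B2, c@B1, f@B2}
  B3: | IN={b@B2, c@B1, f@B2} | OUT={b@B2, c@B1, f@B3}
  B4: | IN={b@B2, c@B1, f@B3} | OUT={b@B4, c@B4, f@B3}

Merge at B3: IN[B3] = OUT[B2] = {b@B2, c@B1, f@B2}
Applying B3's transfer function to that IN value gives OUT[B3] (row B3 above).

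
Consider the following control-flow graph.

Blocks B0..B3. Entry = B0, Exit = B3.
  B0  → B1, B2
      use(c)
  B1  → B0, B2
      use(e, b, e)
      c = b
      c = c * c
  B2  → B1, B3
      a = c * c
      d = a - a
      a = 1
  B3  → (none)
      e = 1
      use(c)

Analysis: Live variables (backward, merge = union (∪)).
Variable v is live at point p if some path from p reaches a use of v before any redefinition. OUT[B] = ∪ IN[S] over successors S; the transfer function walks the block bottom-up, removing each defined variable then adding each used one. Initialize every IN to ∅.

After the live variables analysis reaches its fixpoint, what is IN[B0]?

Converged values:
  B0:   IN={b, c, e}   OUT={b, c, e}
  B1:   IN={b, e}   OUT={b, c, e}
  B2:   IN={b, c, e}   OUT={b, c, e}
  B3:   IN={c}   OUT={}

Merge at B0: OUT[B0] = IN[B1] ⊔ IN[B2] = {b, c, e}
Applying B0's transfer function to that OUT value gives IN[B0] (row B0 above).

Answer: {b, c, e}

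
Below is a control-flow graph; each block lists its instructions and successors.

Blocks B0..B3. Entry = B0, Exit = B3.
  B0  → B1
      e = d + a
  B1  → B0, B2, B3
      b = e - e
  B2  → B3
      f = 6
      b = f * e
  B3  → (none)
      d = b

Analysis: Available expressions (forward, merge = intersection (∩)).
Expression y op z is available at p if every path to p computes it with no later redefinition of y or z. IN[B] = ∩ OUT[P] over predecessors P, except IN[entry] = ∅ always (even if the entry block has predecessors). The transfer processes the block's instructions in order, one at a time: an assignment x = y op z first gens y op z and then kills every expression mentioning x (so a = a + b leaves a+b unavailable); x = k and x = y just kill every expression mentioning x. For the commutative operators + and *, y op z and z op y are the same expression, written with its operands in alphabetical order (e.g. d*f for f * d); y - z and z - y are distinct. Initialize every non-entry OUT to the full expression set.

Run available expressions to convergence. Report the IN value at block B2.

Answer: {a+d, e-e}

Working:
Converged values:
  B0:   IN={}   OUT={a+d}
  B1:   IN={a+d}   OUT={a+d, e-e}
  B2:   IN={a+d, e-e}   OUT={a+d, e*f, e-e}
  B3:   IN={a+d, e-e}   OUT={e-e}

Merge at B2: IN[B2] = OUT[B1] = {a+d, e-e}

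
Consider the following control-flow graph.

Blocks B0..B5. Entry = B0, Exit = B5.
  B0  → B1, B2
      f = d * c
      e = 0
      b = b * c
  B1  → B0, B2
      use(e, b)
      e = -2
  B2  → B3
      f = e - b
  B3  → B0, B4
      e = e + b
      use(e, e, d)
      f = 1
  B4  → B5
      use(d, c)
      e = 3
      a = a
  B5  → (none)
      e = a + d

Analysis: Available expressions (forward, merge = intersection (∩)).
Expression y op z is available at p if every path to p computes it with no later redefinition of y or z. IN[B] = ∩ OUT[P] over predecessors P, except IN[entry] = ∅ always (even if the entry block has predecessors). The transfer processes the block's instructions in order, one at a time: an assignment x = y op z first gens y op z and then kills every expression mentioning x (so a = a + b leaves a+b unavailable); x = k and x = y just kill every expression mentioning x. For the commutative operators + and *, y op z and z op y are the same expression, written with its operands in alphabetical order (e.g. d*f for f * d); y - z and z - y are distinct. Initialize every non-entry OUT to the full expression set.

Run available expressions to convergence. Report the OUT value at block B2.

Answer: {c*d, e-b}

Trace:
Per-block solution:
  B0: | IN={} | OUT={c*d}
  B1: | IN={c*d} | OUT={c*d}
  B2: | IN={c*d} | OUT={c*d, e-b}
  B3: | IN={c*d, e-b} | OUT={c*d}
  B4: | IN={c*d} | OUT={c*d}
  B5: | IN={c*d} | OUT={a+d, c*d}

Merge at B2: IN[B2] = OUT[B0] ∩ OUT[B1] = {c*d}
Applying B2's transfer function to that IN value gives OUT[B2] (row B2 above).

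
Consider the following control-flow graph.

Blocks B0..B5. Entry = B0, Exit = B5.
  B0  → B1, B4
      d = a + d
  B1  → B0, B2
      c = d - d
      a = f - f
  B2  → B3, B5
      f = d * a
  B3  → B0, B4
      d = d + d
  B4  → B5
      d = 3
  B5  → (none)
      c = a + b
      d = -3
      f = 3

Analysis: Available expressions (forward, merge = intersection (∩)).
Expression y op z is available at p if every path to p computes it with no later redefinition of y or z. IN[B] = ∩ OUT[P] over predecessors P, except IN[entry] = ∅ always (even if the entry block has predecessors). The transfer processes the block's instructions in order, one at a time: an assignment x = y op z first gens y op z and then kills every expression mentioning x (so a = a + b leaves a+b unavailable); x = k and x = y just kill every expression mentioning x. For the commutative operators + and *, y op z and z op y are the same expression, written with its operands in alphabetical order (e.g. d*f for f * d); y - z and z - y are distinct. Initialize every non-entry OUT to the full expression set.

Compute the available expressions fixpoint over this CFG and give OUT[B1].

Answer: {d-d, f-f}

Trace:
Fixpoint table:
  B0:   IN={}   OUT={}
  B1:   IN={}   OUT={d-d, f-f}
  B2:   IN={d-d, f-f}   OUT={a*d, d-d}
  B3:   IN={a*d, d-d}   OUT={}
  B4:   IN={}   OUT={}
  B5:   IN={}   OUT={a+b}

Merge at B1: IN[B1] = OUT[B0] = {}
Applying B1's transfer function to that IN value gives OUT[B1] (row B1 above).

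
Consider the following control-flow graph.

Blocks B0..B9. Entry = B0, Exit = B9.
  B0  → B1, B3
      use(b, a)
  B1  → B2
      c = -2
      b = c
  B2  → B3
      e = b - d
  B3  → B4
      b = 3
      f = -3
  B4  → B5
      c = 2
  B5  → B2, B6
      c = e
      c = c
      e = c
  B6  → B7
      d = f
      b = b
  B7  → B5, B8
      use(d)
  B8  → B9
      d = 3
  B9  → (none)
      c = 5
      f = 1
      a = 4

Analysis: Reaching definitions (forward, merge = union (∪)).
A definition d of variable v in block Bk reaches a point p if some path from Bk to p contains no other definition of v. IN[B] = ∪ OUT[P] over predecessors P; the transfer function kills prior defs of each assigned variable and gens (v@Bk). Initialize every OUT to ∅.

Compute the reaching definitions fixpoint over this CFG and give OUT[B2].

Per-block solution:
  B0:  IN={}  OUT={}
  B1:  IN={}  OUT={b@B1, c@B1}
  B2:  IN={b@B1, b@B3, b@B6, c@B1, c@B5, d@B6, e@B5, f@B3}  OUT={b@B1, b@B3, b@B6, c@B1, c@B5, d@B6, e@B2, f@B3}
  B3:  IN={b@B1, b@B3, b@B6, c@B1, c@B5, d@B6, e@B2, f@B3}  OUT={b@B3, c@B1, c@B5, d@B6, e@B2, f@B3}
  B4:  IN={b@B3, c@B1, c@B5, d@B6, e@B2, f@B3}  OUT={b@B3, c@B4, d@B6, e@B2, f@B3}
  B5:  IN={b@B3, b@B6, c@B4, c@B5, d@B6, e@B2, e@B5, f@B3}  OUT={b@B3, b@B6, c@B5, d@B6, e@B5, f@B3}
  B6:  IN={b@B3, b@B6, c@B5, d@B6, e@B5, f@B3}  OUT={b@B6, c@B5, d@B6, e@B5, f@B3}
  B7:  IN={b@B6, c@B5, d@B6, e@B5, f@B3}  OUT={b@B6, c@B5, d@B6, e@B5, f@B3}
  B8:  IN={b@B6, c@B5, d@B6, e@B5, f@B3}  OUT={b@B6, c@B5, d@B8, e@B5, f@B3}
  B9:  IN={b@B6, c@B5, d@B8, e@B5, f@B3}  OUT={a@B9, b@B6, c@B9, d@B8, e@B5, f@B9}

Merge at B2: IN[B2] = OUT[B1] ⊔ OUT[B5] = {b@B1, b@B3, b@B6, c@B1, c@B5, d@B6, e@B5, f@B3}
Applying B2's transfer function to that IN value gives OUT[B2] (row B2 above).

Answer: {b@B1, b@B3, b@B6, c@B1, c@B5, d@B6, e@B2, f@B3}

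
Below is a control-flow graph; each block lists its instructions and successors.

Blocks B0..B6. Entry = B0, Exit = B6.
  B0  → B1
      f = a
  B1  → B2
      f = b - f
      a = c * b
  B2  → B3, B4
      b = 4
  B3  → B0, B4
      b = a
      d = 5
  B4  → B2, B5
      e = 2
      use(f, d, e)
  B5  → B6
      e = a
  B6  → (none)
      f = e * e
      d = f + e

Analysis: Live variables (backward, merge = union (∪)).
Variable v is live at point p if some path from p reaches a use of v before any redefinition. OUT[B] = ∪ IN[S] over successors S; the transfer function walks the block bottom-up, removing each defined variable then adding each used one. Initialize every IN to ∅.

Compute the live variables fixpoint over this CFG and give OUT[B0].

Answer: {b, c, d, f}

Working:
Per-block solution:
  B0:  IN={a, b, c, d}  OUT={b, c, d, f}
  B1:  IN={b, c, d, f}  OUT={a, c, d, f}
  B2:  IN={a, c, d, f}  OUT={a, c, d, f}
  B3:  IN={a, c, f}  OUT={a, b, c, d, f}
  B4:  IN={a, c, d, f}  OUT={a, c, d, f}
  B5:  IN={a}  OUT={e}
  B6:  IN={e}  OUT={}

Merge at B0: OUT[B0] = IN[B1] = {b, c, d, f}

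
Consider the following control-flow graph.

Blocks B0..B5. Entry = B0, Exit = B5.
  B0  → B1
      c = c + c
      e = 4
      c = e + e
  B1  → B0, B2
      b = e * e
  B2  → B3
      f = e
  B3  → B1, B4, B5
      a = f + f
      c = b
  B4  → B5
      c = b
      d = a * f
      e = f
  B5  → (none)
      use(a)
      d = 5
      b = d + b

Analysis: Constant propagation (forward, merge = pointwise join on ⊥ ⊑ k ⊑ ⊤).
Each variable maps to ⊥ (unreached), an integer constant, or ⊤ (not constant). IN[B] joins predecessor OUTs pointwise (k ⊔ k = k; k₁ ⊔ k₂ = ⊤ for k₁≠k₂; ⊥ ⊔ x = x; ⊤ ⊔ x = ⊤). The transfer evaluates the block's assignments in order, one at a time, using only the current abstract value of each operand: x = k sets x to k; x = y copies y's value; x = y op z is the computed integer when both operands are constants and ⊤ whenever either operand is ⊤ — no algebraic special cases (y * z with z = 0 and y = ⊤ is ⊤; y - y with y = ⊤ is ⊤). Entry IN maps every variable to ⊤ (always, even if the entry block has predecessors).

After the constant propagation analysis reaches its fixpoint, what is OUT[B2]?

Answer: {a: ⊤, b: 16, c: ⊤, d: ⊤, e: 4, f: 4}

Derivation:
Fixpoint table:
  B0:   IN=(all ⊤)   OUT={c:8, e:4; rest ⊤}
  B1:   IN={e:4; rest ⊤}   OUT={b:16, e:4; rest ⊤}
  B2:   IN={b:16, e:4; rest ⊤}   OUT={b:16, e:4, f:4; rest ⊤}
  B3:   IN={b:16, e:4, f:4; rest ⊤}   OUT={a:8, b:16, c:16, e:4, f:4; rest ⊤}
  B4:   IN={a:8, b:16, c:16, e:4, f:4; rest ⊤}   OUT={a:8, b:16, c:16, d:32, e:4, f:4; rest ⊤}
  B5:   IN={a:8, b:16, c:16, e:4, f:4; rest ⊤}   OUT={a:8, b:21, c:16, d:5, e:4, f:4; rest ⊤}

Merge at B2: IN[B2] = OUT[B1] = {a: ⊤, b: 16, c: ⊤, d: ⊤, e: 4, f: ⊤}
Applying B2's transfer function to that IN value gives OUT[B2] (row B2 above).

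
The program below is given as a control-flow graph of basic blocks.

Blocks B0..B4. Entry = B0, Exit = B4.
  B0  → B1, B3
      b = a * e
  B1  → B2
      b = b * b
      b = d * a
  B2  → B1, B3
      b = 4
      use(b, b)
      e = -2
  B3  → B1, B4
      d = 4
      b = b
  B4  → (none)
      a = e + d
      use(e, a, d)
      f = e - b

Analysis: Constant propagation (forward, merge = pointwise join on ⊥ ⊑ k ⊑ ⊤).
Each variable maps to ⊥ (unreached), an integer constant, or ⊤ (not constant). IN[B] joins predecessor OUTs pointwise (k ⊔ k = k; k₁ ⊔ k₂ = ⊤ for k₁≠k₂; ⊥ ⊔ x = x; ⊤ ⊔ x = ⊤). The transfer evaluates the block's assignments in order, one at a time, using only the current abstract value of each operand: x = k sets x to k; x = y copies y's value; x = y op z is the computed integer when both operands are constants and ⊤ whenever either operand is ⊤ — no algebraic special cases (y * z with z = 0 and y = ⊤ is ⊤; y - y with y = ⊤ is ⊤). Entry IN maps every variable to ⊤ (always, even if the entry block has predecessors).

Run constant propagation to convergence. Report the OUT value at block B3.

Fixpoint table:
  B0:   IN=(all ⊤)   OUT=(all ⊤)
  B1:   IN=(all ⊤)   OUT=(all ⊤)
  B2:   IN=(all ⊤)   OUT={b:4, e:-2; rest ⊤}
  B3:   IN=(all ⊤)   OUT={d:4; rest ⊤}
  B4:   IN={d:4; rest ⊤}   OUT={d:4; rest ⊤}

Merge at B3: IN[B3] = OUT[B0] ⊔ OUT[B2] = {a: ⊤, b: ⊤, c: ⊤, d: ⊤, e: ⊤, f: ⊤}
Applying B3's transfer function to that IN value gives OUT[B3] (row B3 above).

Answer: {a: ⊤, b: ⊤, c: ⊤, d: 4, e: ⊤, f: ⊤}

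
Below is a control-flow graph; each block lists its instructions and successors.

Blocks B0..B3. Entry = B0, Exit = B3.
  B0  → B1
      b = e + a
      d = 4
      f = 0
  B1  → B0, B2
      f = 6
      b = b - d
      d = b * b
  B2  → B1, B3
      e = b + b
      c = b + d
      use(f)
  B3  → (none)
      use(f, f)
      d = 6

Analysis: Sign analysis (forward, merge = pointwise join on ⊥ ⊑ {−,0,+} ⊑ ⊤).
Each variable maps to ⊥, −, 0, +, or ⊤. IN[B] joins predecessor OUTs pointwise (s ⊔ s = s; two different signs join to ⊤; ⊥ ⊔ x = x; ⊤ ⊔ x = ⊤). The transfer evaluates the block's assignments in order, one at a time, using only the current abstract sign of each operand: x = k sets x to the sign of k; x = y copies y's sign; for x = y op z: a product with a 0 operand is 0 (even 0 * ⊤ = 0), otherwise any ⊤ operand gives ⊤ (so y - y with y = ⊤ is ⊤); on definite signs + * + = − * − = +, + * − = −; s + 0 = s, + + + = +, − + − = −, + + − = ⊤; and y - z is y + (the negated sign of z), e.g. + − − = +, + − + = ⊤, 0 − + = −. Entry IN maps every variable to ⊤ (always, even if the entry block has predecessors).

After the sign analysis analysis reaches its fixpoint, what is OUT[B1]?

Answer: {a: ⊤, b: ⊤, c: ⊤, d: ⊤, e: ⊤, f: +}

Trace:
Fixpoint table:
  B0:   IN=(all ⊤)   OUT={d:+, f:0; rest ⊤}
  B1:   IN=(all ⊤)   OUT={f:+; rest ⊤}
  B2:   IN={f:+; rest ⊤}   OUT={f:+; rest ⊤}
  B3:   IN={f:+; rest ⊤}   OUT={d:+, f:+; rest ⊤}

Merge at B1: IN[B1] = OUT[B0] ⊔ OUT[B2] = {a: ⊤, b: ⊤, c: ⊤, d: ⊤, e: ⊤, f: ⊤}
Applying B1's transfer function to that IN value gives OUT[B1] (row B1 above).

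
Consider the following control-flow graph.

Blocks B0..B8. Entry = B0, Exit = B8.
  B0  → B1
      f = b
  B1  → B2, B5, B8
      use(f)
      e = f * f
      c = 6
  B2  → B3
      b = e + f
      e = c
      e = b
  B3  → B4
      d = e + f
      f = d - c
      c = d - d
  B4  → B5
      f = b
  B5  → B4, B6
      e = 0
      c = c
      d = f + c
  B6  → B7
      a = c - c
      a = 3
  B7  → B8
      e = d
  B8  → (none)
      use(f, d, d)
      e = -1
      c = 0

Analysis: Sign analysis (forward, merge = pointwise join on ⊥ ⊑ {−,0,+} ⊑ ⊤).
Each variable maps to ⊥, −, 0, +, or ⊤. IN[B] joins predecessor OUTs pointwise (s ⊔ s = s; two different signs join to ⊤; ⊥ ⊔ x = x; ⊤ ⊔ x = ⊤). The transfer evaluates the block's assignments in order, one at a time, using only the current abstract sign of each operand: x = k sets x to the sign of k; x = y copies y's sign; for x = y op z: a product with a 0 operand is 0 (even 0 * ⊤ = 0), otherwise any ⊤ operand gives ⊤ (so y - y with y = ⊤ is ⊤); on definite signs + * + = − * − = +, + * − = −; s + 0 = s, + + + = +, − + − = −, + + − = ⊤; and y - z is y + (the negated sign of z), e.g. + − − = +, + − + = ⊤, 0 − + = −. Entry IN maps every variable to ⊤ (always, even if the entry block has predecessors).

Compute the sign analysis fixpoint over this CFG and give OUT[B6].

Fixpoint table:
  B0: | IN=(all ⊤) | OUT=(all ⊤)
  B1: | IN=(all ⊤) | OUT={c:+; rest ⊤}
  B2: | IN={c:+; rest ⊤} | OUT={c:+; rest ⊤}
  B3: | IN={c:+; rest ⊤} | OUT=(all ⊤)
  B4: | IN=(all ⊤) | OUT=(all ⊤)
  B5: | IN=(all ⊤) | OUT={e:0; rest ⊤}
  B6: | IN={e:0; rest ⊤} | OUT={a:+, e:0; rest ⊤}
  B7: | IN={a:+, e:0; rest ⊤} | OUT={a:+; rest ⊤}
  B8: | IN=(all ⊤) | OUT={c:0, e:-; rest ⊤}

Merge at B6: IN[B6] = OUT[B5] = {a: ⊤, b: ⊤, c: ⊤, d: ⊤, e: 0, f: ⊤}
Applying B6's transfer function to that IN value gives OUT[B6] (row B6 above).

Answer: {a: +, b: ⊤, c: ⊤, d: ⊤, e: 0, f: ⊤}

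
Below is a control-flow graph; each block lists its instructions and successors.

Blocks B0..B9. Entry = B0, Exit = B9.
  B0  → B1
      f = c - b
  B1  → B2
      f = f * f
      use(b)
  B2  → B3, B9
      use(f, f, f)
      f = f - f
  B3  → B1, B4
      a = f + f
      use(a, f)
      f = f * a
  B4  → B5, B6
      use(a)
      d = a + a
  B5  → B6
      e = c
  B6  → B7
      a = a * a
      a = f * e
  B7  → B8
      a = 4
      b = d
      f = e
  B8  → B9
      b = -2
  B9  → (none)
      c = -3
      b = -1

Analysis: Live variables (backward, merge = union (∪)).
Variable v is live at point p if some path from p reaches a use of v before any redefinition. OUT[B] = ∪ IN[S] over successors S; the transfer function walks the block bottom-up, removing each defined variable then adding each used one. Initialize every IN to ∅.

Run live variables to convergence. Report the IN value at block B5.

Converged values:
  B0: | IN={b, c, e} | OUT={b, c, e, f}
  B1: | IN={b, c, e, f} | OUT={b, c, e, f}
  B2: | IN={b, c, e, f} | OUT={b, c, e, f}
  B3: | IN={b, c, e, f} | OUT={a, b, c, e, f}
  B4: | IN={a, c, e, f} | OUT={a, c, d, e, f}
  B5: | IN={a, c, d, f} | OUT={a, d, e, f}
  B6: | IN={a, d, e, f} | OUT={d, e}
  B7: | IN={d, e} | OUT={}
  B8: | IN={} | OUT={}
  B9: | IN={} | OUT={}

Merge at B5: OUT[B5] = IN[B6] = {a, d, e, f}
Applying B5's transfer function to that OUT value gives IN[B5] (row B5 above).

Answer: {a, c, d, f}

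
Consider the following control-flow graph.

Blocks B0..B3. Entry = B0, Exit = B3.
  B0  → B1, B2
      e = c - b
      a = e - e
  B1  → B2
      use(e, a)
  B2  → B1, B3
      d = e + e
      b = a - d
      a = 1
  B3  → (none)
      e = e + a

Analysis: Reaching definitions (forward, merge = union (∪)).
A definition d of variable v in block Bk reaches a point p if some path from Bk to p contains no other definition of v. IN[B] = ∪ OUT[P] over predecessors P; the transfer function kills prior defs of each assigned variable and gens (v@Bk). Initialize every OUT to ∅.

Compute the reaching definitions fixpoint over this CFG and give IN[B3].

Converged values:
  B0:  IN={}  OUT={a@B0, e@B0}
  B1:  IN={a@B0, a@B2, b@B2, d@B2, e@B0}  OUT={a@B0, a@B2, b@B2, d@B2, e@B0}
  B2:  IN={a@B0, a@B2, b@B2, d@B2, e@B0}  OUT={a@B2, b@B2, d@B2, e@B0}
  B3:  IN={a@B2, b@B2, d@B2, e@B0}  OUT={a@B2, b@B2, d@B2, e@B3}

Merge at B3: IN[B3] = OUT[B2] = {a@B2, b@B2, d@B2, e@B0}

Answer: {a@B2, b@B2, d@B2, e@B0}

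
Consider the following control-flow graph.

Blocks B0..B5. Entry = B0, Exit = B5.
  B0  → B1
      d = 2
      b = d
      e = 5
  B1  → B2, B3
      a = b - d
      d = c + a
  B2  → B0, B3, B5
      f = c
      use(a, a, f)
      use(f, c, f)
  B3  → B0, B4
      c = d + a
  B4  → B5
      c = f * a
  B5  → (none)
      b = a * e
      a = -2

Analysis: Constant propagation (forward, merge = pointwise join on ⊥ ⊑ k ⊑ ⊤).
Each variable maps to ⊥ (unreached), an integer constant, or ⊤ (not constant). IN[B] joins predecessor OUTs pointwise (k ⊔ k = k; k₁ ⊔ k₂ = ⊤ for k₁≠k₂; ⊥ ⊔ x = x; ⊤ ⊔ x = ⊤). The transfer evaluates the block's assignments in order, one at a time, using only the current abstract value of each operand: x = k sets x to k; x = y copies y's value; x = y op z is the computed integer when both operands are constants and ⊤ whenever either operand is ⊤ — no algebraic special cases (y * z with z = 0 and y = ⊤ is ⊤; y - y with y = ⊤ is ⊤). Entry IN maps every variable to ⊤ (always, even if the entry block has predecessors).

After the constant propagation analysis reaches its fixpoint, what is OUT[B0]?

Fixpoint table:
  B0: | IN=(all ⊤) | OUT={b:2, d:2, e:5; rest ⊤}
  B1: | IN={b:2, d:2, e:5; rest ⊤} | OUT={a:0, b:2, e:5; rest ⊤}
  B2: | IN={a:0, b:2, e:5; rest ⊤} | OUT={a:0, b:2, e:5; rest ⊤}
  B3: | IN={a:0, b:2, e:5; rest ⊤} | OUT={a:0, b:2, e:5; rest ⊤}
  B4: | IN={a:0, b:2, e:5; rest ⊤} | OUT={a:0, b:2, e:5; rest ⊤}
  B5: | IN={a:0, b:2, e:5; rest ⊤} | OUT={a:-2, b:0, e:5; rest ⊤}

Merge at B0 (entry node, so the boundary value (all ⊤) is joined with the incoming edge(s)): IN[B0] = (all ⊤) ⊔ OUT[B2] ⊔ OUT[B3] = {a: ⊤, b: ⊤, c: ⊤, d: ⊤, e: ⊤, f: ⊤}
Applying B0's transfer function to that IN value gives OUT[B0] (row B0 above).

Answer: {a: ⊤, b: 2, c: ⊤, d: 2, e: 5, f: ⊤}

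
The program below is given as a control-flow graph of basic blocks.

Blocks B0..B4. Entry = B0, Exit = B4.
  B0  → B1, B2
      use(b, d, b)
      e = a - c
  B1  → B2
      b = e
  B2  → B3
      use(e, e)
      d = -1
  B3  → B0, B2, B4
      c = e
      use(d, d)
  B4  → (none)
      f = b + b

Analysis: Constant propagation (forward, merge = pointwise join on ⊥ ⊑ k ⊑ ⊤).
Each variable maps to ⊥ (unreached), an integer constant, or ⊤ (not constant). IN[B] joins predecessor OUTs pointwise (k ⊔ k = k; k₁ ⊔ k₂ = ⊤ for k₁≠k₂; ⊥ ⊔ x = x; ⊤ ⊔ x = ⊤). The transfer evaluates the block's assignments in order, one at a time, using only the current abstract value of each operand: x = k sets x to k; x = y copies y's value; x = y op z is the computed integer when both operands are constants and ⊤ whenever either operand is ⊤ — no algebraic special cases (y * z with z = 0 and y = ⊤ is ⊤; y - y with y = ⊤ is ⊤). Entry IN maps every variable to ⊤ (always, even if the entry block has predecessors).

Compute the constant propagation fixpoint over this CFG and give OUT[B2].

Converged values:
  B0:   IN=(all ⊤)   OUT=(all ⊤)
  B1:   IN=(all ⊤)   OUT=(all ⊤)
  B2:   IN=(all ⊤)   OUT={d:-1; rest ⊤}
  B3:   IN={d:-1; rest ⊤}   OUT={d:-1; rest ⊤}
  B4:   IN={d:-1; rest ⊤}   OUT={d:-1; rest ⊤}

Merge at B2: IN[B2] = OUT[B0] ⊔ OUT[B1] ⊔ OUT[B3] = {a: ⊤, b: ⊤, c: ⊤, d: ⊤, e: ⊤, f: ⊤}
Applying B2's transfer function to that IN value gives OUT[B2] (row B2 above).

Answer: {a: ⊤, b: ⊤, c: ⊤, d: -1, e: ⊤, f: ⊤}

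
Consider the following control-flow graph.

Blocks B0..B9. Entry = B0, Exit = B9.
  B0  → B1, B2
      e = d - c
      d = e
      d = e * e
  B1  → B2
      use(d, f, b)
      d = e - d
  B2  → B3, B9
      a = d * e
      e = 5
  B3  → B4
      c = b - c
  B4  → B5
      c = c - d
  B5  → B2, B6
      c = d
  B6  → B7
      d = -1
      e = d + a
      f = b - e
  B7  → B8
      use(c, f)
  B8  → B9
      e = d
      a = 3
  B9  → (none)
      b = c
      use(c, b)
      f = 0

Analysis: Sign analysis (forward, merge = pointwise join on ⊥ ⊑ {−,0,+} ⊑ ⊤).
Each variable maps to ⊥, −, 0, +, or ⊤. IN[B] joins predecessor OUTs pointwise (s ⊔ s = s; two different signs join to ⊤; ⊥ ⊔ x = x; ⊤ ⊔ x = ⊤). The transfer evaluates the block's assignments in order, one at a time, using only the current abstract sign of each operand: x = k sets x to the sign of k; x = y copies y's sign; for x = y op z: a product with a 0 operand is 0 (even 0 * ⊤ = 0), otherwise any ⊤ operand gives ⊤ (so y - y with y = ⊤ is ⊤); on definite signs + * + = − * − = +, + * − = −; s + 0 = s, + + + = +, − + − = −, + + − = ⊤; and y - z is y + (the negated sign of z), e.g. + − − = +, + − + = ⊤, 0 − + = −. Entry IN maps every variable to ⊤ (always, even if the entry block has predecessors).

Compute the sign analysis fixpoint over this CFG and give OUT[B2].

Fixpoint table:
  B0:  IN=(all ⊤)  OUT=(all ⊤)
  B1:  IN=(all ⊤)  OUT=(all ⊤)
  B2:  IN=(all ⊤)  OUT={e:+; rest ⊤}
  B3:  IN={e:+; rest ⊤}  OUT={e:+; rest ⊤}
  B4:  IN={e:+; rest ⊤}  OUT={e:+; rest ⊤}
  B5:  IN={e:+; rest ⊤}  OUT={e:+; rest ⊤}
  B6:  IN={e:+; rest ⊤}  OUT={d:-; rest ⊤}
  B7:  IN={d:-; rest ⊤}  OUT={d:-; rest ⊤}
  B8:  IN={d:-; rest ⊤}  OUT={a:+, d:-, e:-; rest ⊤}
  B9:  IN=(all ⊤)  OUT={f:0; rest ⊤}

Merge at B2: IN[B2] = OUT[B0] ⊔ OUT[B1] ⊔ OUT[B5] = {a: ⊤, b: ⊤, c: ⊤, d: ⊤, e: ⊤, f: ⊤}
Applying B2's transfer function to that IN value gives OUT[B2] (row B2 above).

Answer: {a: ⊤, b: ⊤, c: ⊤, d: ⊤, e: +, f: ⊤}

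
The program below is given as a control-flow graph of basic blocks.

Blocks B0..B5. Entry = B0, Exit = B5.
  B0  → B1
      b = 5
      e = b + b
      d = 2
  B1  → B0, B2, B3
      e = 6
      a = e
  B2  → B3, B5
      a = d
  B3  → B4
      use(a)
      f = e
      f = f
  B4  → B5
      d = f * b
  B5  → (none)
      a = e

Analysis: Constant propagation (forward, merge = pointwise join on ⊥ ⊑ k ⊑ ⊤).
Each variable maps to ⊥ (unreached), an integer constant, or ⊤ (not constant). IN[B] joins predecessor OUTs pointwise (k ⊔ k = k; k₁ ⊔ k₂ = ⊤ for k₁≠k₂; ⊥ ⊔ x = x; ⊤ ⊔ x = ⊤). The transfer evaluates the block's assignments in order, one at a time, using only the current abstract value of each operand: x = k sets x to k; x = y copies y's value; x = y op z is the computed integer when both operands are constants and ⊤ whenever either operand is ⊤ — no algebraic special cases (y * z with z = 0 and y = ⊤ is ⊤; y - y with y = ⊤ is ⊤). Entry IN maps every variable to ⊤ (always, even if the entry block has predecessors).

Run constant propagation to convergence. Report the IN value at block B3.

Answer: {a: ⊤, b: 5, c: ⊤, d: 2, e: 6, f: ⊤}

Trace:
Fixpoint table:
  B0:  IN=(all ⊤)  OUT={b:5, d:2, e:10; rest ⊤}
  B1:  IN={b:5, d:2, e:10; rest ⊤}  OUT={a:6, b:5, d:2, e:6; rest ⊤}
  B2:  IN={a:6, b:5, d:2, e:6; rest ⊤}  OUT={a:2, b:5, d:2, e:6; rest ⊤}
  B3:  IN={b:5, d:2, e:6; rest ⊤}  OUT={b:5, d:2, e:6, f:6; rest ⊤}
  B4:  IN={b:5, d:2, e:6, f:6; rest ⊤}  OUT={b:5, d:30, e:6, f:6; rest ⊤}
  B5:  IN={b:5, e:6; rest ⊤}  OUT={a:6, b:5, e:6; rest ⊤}

Merge at B3: IN[B3] = OUT[B1] ⊔ OUT[B2] = {a: ⊤, b: 5, c: ⊤, d: 2, e: 6, f: ⊤}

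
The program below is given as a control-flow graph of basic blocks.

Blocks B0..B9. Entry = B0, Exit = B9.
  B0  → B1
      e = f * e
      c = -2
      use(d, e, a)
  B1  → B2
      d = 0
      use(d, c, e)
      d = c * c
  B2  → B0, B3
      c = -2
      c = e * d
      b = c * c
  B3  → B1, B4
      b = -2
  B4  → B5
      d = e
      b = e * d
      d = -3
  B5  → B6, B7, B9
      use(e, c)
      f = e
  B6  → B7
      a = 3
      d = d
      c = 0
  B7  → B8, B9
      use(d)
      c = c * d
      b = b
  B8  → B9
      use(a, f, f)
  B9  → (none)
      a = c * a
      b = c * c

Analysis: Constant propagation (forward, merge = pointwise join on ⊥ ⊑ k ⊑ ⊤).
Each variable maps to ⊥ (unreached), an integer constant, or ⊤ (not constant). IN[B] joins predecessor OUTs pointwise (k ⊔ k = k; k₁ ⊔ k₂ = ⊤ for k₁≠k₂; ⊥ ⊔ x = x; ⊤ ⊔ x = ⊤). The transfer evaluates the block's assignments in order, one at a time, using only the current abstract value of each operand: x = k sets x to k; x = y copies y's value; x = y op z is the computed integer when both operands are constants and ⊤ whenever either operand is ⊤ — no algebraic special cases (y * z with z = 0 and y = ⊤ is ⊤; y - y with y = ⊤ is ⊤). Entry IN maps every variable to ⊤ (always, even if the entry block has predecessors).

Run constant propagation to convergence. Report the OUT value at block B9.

Answer: {a: ⊤, b: ⊤, c: ⊤, d: -3, e: ⊤, f: ⊤}

Working:
Converged values:
  B0: | IN=(all ⊤) | OUT={c:-2; rest ⊤}
  B1: | IN=(all ⊤) | OUT=(all ⊤)
  B2: | IN=(all ⊤) | OUT=(all ⊤)
  B3: | IN=(all ⊤) | OUT={b:-2; rest ⊤}
  B4: | IN={b:-2; rest ⊤} | OUT={d:-3; rest ⊤}
  B5: | IN={d:-3; rest ⊤} | OUT={d:-3; rest ⊤}
  B6: | IN={d:-3; rest ⊤} | OUT={a:3, c:0, d:-3; rest ⊤}
  B7: | IN={d:-3; rest ⊤} | OUT={d:-3; rest ⊤}
  B8: | IN={d:-3; rest ⊤} | OUT={d:-3; rest ⊤}
  B9: | IN={d:-3; rest ⊤} | OUT={d:-3; rest ⊤}

Merge at B9: IN[B9] = OUT[B5] ⊔ OUT[B7] ⊔ OUT[B8] = {a: ⊤, b: ⊤, c: ⊤, d: -3, e: ⊤, f: ⊤}
Applying B9's transfer function to that IN value gives OUT[B9] (row B9 above).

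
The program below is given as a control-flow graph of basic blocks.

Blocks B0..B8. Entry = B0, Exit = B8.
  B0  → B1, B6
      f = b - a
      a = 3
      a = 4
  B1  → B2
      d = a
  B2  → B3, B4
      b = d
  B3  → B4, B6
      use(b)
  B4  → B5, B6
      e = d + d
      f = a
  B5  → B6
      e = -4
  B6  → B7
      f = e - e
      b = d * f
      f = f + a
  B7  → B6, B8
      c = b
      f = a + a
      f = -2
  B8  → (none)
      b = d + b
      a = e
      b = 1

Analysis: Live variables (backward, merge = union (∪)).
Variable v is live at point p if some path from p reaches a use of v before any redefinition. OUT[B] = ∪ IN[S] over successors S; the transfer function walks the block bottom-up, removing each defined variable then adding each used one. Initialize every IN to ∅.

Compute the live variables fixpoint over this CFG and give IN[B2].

Per-block solution:
  B0:   IN={a, b, d, e}   OUT={a, d, e}
  B1:   IN={a, e}   OUT={a, d, e}
  B2:   IN={a, d, e}   OUT={a, b, d, e}
  B3:   IN={a, b, d, e}   OUT={a, d, e}
  B4:   IN={a, d}   OUT={a, d, e}
  B5:   IN={a, d}   OUT={a, d, e}
  B6:   IN={a, d, e}   OUT={a, b, d, e}
  B7:   IN={a, b, d, e}   OUT={a, b, d, e}
  B8:   IN={b, d, e}   OUT={}

Merge at B2: OUT[B2] = IN[B3] ⊔ IN[B4] = {a, b, d, e}
Applying B2's transfer function to that OUT value gives IN[B2] (row B2 above).

Answer: {a, d, e}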